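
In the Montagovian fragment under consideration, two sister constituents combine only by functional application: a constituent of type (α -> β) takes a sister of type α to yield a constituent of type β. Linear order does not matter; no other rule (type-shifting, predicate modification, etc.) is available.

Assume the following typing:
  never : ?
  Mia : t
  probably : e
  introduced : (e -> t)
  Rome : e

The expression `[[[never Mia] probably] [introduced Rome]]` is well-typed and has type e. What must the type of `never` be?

(t -> (e -> (t -> e)))

[[[never Mia] probably] [introduced Rome]] is required to be e. [introduced Rome] : t cannot yield e as functor, so [[never Mia] probably] : (t -> e).
[[never Mia] probably] is required to be (t -> e). probably : e cannot yield (t -> e) as functor, so [never Mia] : (e -> (t -> e)).
[never Mia] is required to be (e -> (t -> e)). Mia : t cannot yield (e -> (t -> e)) as functor, so never : (t -> (e -> (t -> e))).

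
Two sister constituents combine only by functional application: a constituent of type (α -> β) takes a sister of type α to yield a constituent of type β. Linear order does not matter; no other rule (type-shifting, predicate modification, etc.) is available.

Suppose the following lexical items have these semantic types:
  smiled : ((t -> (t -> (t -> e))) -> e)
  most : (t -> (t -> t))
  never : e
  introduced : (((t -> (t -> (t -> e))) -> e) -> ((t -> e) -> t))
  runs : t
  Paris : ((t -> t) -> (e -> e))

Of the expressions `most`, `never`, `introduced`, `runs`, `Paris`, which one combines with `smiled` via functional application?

introduced

most : (t -> (t -> t)) — neither side's domain matches the other.
never : e — neither side's domain matches the other.
introduced — combines: introduced : (((t -> (t -> (t -> e))) -> e) -> ((t -> e) -> t)) takes smiled : ((t -> (t -> (t -> e))) -> e) as argument, giving ((t -> e) -> t).
runs : t — neither side's domain matches the other.
Paris : ((t -> t) -> (e -> e)) — neither side's domain matches the other.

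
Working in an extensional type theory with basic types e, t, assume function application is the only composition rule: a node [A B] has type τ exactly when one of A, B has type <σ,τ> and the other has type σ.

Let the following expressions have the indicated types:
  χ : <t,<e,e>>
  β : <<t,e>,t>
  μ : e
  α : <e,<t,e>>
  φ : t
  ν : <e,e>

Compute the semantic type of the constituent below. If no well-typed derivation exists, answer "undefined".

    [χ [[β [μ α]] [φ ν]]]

[μ α] — α of type <e,<t,e>> combines with μ of type e: type <t,e>.
[β [μ α]] — β of type <<t,e>,t> combines with [μ α] of type <t,e>: type t.
[φ ν]: t and <e,e> cannot combine by function application — type clash.

undefined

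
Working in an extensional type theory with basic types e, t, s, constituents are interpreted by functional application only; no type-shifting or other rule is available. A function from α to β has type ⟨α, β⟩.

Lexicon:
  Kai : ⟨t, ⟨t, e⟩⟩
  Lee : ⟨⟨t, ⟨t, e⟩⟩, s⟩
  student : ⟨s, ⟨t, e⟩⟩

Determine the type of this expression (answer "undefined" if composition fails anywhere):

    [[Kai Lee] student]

⟨t, e⟩

[Kai Lee]: ⟨⟨t, ⟨t, e⟩⟩, s⟩ applied to ⟨t, ⟨t, e⟩⟩ yields s.
[[Kai Lee] student]: ⟨s, ⟨t, e⟩⟩ applied to s yields ⟨t, e⟩.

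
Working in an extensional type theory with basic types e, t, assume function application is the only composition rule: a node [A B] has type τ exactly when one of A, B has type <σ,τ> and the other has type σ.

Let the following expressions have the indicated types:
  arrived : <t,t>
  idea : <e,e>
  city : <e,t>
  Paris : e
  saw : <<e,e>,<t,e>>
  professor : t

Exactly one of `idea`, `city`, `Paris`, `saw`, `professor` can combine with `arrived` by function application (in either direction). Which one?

professor

idea : <e,e> — does not combine with arrived.
city : <e,t> — does not combine with arrived.
Paris : e — does not combine with arrived.
saw : <<e,e>,<t,e>> — does not combine with arrived.
professor — combines: arrived : <t,t> takes professor : t as argument, giving t.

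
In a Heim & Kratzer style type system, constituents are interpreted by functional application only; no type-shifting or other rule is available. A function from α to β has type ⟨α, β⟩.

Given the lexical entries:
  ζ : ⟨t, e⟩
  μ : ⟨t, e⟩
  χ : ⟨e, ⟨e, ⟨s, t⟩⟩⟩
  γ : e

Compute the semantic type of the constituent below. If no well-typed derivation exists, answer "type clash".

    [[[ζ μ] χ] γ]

type clash

At [ζ μ]: neither ⟨t, e⟩ nor ⟨t, e⟩ can take the other as argument; the node is ill-typed.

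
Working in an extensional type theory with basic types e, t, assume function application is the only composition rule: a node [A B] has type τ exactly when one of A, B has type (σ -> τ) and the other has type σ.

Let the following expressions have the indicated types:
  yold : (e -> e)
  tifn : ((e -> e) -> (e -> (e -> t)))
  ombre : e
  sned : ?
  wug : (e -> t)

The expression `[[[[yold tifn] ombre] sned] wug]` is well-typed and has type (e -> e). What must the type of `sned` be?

[[[[yold tifn] ombre] sned] wug] must have type (e -> e). The sister wug has type (e -> t); that is not a function onto (e -> e), so [[[yold tifn] ombre] sned] must be the functor, of type ((e -> t) -> (e -> e)).
[[[yold tifn] ombre] sned] must have type ((e -> t) -> (e -> e)). The sister [[yold tifn] ombre] has type (e -> t); that is not a function onto ((e -> t) -> (e -> e)), so sned must be the functor, of type ((e -> t) -> ((e -> t) -> (e -> e))).

((e -> t) -> ((e -> t) -> (e -> e)))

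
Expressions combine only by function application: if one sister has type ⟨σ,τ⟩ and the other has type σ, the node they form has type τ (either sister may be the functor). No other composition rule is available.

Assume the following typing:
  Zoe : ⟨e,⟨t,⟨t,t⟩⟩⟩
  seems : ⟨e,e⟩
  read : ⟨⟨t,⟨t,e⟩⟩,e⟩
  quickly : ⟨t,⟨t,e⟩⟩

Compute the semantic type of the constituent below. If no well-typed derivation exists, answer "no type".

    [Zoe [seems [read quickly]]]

⟨t,⟨t,t⟩⟩

[read quickly] — read of type ⟨⟨t,⟨t,e⟩⟩,e⟩ combines with quickly of type ⟨t,⟨t,e⟩⟩: type e.
[seems [read quickly]] — seems of type ⟨e,e⟩ combines with [read quickly] of type e: type e.
[Zoe [seems [read quickly]]] — Zoe of type ⟨e,⟨t,⟨t,t⟩⟩⟩ combines with [seems [read quickly]] of type e: type ⟨t,⟨t,t⟩⟩.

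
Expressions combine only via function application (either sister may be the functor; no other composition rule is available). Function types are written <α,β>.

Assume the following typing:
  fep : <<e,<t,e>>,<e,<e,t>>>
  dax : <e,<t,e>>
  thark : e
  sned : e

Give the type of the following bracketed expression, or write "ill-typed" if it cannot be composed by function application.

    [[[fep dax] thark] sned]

t

[fep dax]: <<e,<t,e>>,<e,<e,t>>> applied to <e,<t,e>> yields <e,<e,t>>.
[[fep dax] thark]: <e,<e,t>> applied to e yields <e,t>.
[[[fep dax] thark] sned]: <e,t> applied to e yields t.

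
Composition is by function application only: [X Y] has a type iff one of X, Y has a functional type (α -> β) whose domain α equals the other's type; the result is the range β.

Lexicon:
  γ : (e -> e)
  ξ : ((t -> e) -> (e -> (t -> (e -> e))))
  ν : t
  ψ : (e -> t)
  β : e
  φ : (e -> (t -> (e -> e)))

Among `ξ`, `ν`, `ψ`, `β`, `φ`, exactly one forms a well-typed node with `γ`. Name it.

ξ : ((t -> e) -> (e -> (t -> (e -> e)))) — no; γ wants e, and ξ wants (t -> e).
ν : t — no; γ wants e, and ν wants nothing (atomic).
ψ : (e -> t) — no; γ wants e, and ψ wants e.
β — combines: γ : (e -> e) takes β : e as argument, giving e.
φ : (e -> (t -> (e -> e))) — no; γ wants e, and φ wants e.

β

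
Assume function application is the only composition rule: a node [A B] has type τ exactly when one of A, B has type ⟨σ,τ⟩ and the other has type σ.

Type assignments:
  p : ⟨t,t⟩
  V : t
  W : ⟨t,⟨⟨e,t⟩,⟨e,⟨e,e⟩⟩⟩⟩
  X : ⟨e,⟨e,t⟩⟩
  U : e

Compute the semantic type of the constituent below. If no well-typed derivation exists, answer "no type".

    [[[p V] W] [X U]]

[p V]: ⟨t,t⟩ applied to t yields t.
[[p V] W]: ⟨t,⟨⟨e,t⟩,⟨e,⟨e,e⟩⟩⟩⟩ applied to t yields ⟨⟨e,t⟩,⟨e,⟨e,e⟩⟩⟩.
[X U]: ⟨e,⟨e,t⟩⟩ applied to e yields ⟨e,t⟩.
[[[p V] W] [X U]]: ⟨⟨e,t⟩,⟨e,⟨e,e⟩⟩⟩ applied to ⟨e,t⟩ yields ⟨e,⟨e,e⟩⟩.

⟨e,⟨e,e⟩⟩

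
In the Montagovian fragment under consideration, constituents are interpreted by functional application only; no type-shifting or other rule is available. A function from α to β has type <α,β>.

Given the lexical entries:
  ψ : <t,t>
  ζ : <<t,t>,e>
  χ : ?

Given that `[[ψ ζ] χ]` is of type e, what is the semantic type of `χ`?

<e,e>

[[ψ ζ] χ] must have type e. The sister [ψ ζ] has type e; that is not a function onto e, so χ must be the functor, of type <e,e>.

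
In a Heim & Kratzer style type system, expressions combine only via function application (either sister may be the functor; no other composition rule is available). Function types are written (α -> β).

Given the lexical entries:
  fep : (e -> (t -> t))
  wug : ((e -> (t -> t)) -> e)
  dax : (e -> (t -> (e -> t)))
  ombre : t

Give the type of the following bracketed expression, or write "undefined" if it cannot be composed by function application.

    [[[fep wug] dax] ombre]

(e -> t)

[fep wug]: wug is ((e -> (t -> t)) -> e), fep is (e -> (t -> t)); result e.
[[fep wug] dax]: dax is (e -> (t -> (e -> t))), [fep wug] is e; result (t -> (e -> t)).
[[[fep wug] dax] ombre]: [[fep wug] dax] is (t -> (e -> t)), ombre is t; result (e -> t).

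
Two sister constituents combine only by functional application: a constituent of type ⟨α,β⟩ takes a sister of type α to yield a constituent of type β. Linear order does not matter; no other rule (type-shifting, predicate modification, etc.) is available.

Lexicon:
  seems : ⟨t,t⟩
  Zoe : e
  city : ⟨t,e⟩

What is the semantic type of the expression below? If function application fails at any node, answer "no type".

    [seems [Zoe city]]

no type

At [Zoe city]: neither e nor ⟨t,e⟩ can take the other as argument; the node is ill-typed.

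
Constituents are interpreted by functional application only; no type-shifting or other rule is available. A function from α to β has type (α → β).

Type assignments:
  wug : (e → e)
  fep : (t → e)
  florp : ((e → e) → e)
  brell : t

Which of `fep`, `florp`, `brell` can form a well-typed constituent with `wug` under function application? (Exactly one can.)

fep : (t → e) — neither side's domain matches the other.
florp — combines: florp : ((e → e) → e) takes wug : (e → e) as argument, giving e.
brell : t — neither side's domain matches the other.

florp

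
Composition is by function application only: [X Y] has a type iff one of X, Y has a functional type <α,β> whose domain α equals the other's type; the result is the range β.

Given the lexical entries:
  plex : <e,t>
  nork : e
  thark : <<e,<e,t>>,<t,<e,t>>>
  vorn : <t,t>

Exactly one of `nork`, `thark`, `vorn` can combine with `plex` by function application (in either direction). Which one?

nork — combines: plex : <e,t> takes nork : e as argument, giving t.
thark : <<e,<e,t>>,<t,<e,t>>> — does not combine with plex.
vorn : <t,t> — does not combine with plex.

nork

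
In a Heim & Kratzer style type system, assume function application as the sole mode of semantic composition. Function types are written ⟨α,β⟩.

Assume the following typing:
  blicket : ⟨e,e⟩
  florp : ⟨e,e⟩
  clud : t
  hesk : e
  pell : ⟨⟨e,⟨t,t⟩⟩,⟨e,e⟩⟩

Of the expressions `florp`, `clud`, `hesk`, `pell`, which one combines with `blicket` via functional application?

hesk

florp : ⟨e,e⟩ — no; blicket wants e, and florp wants e.
clud : t — no; blicket wants e, and clud wants nothing (atomic).
hesk — combines: blicket : ⟨e,e⟩ takes hesk : e as argument, giving e.
pell : ⟨⟨e,⟨t,t⟩⟩,⟨e,e⟩⟩ — no; blicket wants e, and pell wants ⟨e,⟨t,t⟩⟩.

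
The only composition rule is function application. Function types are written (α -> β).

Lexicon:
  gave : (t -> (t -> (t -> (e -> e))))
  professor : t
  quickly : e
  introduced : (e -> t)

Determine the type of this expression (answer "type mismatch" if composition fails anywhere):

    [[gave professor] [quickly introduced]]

[gave professor]: gave is (t -> (t -> (t -> (e -> e)))), professor is t; result (t -> (t -> (e -> e))).
[quickly introduced]: introduced is (e -> t), quickly is e; result t.
[[gave professor] [quickly introduced]]: [gave professor] is (t -> (t -> (e -> e))), [quickly introduced] is t; result (t -> (e -> e)).

(t -> (e -> e))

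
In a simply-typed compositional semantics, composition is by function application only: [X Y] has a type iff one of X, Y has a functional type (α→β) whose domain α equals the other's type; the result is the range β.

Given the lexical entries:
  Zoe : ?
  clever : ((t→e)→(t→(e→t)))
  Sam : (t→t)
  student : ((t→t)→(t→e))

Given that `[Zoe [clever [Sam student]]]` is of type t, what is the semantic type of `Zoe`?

((t→(e→t))→t)

For [Zoe [clever [Sam student]]] to have type t with [clever [Sam student]] of type (t→(e→t)), Zoe must be the function: Zoe : ((t→(e→t))→t).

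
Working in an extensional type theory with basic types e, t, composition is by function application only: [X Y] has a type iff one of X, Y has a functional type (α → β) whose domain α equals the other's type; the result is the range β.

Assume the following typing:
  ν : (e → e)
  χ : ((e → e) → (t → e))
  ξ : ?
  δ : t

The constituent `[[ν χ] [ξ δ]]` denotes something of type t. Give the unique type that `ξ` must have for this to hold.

(t → ((t → e) → t))

For [[ν χ] [ξ δ]] to have type t with [ν χ] of type (t → e), [ξ δ] must be the function: [ξ δ] : ((t → e) → t).
For [ξ δ] to have type ((t → e) → t) with δ of type t, ξ must be the function: ξ : (t → ((t → e) → t)).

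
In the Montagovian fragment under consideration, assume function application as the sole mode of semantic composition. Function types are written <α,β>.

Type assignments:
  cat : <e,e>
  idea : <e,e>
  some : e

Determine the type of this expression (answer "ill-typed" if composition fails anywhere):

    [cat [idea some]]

[idea some] — idea of type <e,e> combines with some of type e: type e.
[cat [idea some]] — cat of type <e,e> combines with [idea some] of type e: type e.

e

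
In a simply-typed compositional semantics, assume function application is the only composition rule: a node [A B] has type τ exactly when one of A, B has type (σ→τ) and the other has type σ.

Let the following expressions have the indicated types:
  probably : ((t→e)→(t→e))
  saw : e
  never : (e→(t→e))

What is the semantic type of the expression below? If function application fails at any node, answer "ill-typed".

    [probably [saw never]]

(t→e)

[saw never]: functor never : (e→(t→e)), argument saw : e; result (t→e).
[probably [saw never]]: functor probably : ((t→e)→(t→e)), argument [saw never] : (t→e); result (t→e).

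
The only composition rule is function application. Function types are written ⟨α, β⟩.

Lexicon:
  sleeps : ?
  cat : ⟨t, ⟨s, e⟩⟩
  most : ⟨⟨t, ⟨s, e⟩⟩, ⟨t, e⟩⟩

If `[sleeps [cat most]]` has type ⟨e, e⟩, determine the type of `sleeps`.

⟨⟨t, e⟩, ⟨e, e⟩⟩

For [sleeps [cat most]] to have type ⟨e, e⟩ with [cat most] of type ⟨t, e⟩, sleeps must be the function: sleeps : ⟨⟨t, e⟩, ⟨e, e⟩⟩.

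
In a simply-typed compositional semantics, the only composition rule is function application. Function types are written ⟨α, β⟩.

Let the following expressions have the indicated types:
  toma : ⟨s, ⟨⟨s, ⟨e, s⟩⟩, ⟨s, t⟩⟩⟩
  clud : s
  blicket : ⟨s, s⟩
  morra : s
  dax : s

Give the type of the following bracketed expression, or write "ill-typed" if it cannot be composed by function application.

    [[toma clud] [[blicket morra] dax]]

ill-typed

[toma clud]: ⟨s, ⟨⟨s, ⟨e, s⟩⟩, ⟨s, t⟩⟩⟩ applied to s yields ⟨⟨s, ⟨e, s⟩⟩, ⟨s, t⟩⟩.
[blicket morra]: ⟨s, s⟩ applied to s yields s.
[[blicket morra] dax]: s and s cannot combine by function application — type clash.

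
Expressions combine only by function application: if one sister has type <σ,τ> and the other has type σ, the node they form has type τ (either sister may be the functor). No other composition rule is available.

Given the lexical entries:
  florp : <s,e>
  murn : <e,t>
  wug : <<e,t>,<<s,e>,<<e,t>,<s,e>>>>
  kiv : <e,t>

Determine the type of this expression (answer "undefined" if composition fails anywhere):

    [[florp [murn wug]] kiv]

[murn wug]: <<e,t>,<<s,e>,<<e,t>,<s,e>>>> applied to <e,t> yields <<s,e>,<<e,t>,<s,e>>>.
[florp [murn wug]]: <<s,e>,<<e,t>,<s,e>>> applied to <s,e> yields <<e,t>,<s,e>>.
[[florp [murn wug]] kiv]: <<e,t>,<s,e>> applied to <e,t> yields <s,e>.

<s,e>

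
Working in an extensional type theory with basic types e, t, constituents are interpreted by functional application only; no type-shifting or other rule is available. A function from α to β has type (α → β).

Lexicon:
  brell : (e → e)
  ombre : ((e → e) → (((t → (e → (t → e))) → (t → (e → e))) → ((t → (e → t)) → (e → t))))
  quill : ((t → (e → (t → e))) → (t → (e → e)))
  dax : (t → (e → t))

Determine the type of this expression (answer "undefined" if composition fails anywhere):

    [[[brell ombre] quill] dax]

(e → t)

[brell ombre]: functor ombre : ((e → e) → (((t → (e → (t → e))) → (t → (e → e))) → ((t → (e → t)) → (e → t)))), argument brell : (e → e); result (((t → (e → (t → e))) → (t → (e → e))) → ((t → (e → t)) → (e → t))).
[[brell ombre] quill]: functor [brell ombre] : (((t → (e → (t → e))) → (t → (e → e))) → ((t → (e → t)) → (e → t))), argument quill : ((t → (e → (t → e))) → (t → (e → e))); result ((t → (e → t)) → (e → t)).
[[[brell ombre] quill] dax]: functor [[brell ombre] quill] : ((t → (e → t)) → (e → t)), argument dax : (t → (e → t)); result (e → t).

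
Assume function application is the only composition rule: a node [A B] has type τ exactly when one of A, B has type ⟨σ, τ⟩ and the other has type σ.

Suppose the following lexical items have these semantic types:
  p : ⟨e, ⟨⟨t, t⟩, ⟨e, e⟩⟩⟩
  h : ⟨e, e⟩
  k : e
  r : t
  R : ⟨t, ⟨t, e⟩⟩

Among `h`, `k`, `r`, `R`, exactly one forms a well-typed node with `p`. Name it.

k

h : ⟨e, e⟩ — does not combine with p.
k — combines: p : ⟨e, ⟨⟨t, t⟩, ⟨e, e⟩⟩⟩ takes k : e as argument, giving ⟨⟨t, t⟩, ⟨e, e⟩⟩.
r : t — does not combine with p.
R : ⟨t, ⟨t, e⟩⟩ — does not combine with p.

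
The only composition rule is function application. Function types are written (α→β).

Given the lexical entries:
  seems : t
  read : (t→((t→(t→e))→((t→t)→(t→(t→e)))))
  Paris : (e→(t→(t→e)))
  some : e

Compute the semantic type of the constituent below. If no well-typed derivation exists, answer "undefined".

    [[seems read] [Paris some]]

[seems read]: functor read : (t→((t→(t→e))→((t→t)→(t→(t→e))))), argument seems : t; result ((t→(t→e))→((t→t)→(t→(t→e)))).
[Paris some]: functor Paris : (e→(t→(t→e))), argument some : e; result (t→(t→e)).
[[seems read] [Paris some]]: functor [seems read] : ((t→(t→e))→((t→t)→(t→(t→e)))), argument [Paris some] : (t→(t→e)); result ((t→t)→(t→(t→e))).

((t→t)→(t→(t→e)))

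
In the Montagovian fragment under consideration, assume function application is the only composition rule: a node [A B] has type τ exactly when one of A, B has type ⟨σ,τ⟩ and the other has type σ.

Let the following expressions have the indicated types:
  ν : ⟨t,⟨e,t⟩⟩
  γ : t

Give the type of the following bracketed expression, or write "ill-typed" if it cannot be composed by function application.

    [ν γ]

⟨e,t⟩

[ν γ] — ν of type ⟨t,⟨e,t⟩⟩ combines with γ of type t: type ⟨e,t⟩.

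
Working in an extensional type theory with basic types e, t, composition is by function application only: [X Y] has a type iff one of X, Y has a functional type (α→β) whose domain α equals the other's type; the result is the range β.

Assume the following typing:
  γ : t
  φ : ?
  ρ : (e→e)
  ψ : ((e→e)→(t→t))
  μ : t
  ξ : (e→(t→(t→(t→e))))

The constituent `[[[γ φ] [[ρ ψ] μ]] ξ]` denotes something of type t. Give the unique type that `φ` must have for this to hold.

[[[γ φ] [[ρ ψ] μ]] ξ] is required to be t. ξ : (e→(t→(t→(t→e)))) cannot yield t as functor, so [[γ φ] [[ρ ψ] μ]] : ((e→(t→(t→(t→e))))→t).
[[γ φ] [[ρ ψ] μ]] is required to be ((e→(t→(t→(t→e))))→t). [[ρ ψ] μ] : t cannot yield ((e→(t→(t→(t→e))))→t) as functor, so [γ φ] : (t→((e→(t→(t→(t→e))))→t)).
[γ φ] is required to be (t→((e→(t→(t→(t→e))))→t)). γ : t cannot yield (t→((e→(t→(t→(t→e))))→t)) as functor, so φ : (t→(t→((e→(t→(t→(t→e))))→t))).

(t→(t→((e→(t→(t→(t→e))))→t)))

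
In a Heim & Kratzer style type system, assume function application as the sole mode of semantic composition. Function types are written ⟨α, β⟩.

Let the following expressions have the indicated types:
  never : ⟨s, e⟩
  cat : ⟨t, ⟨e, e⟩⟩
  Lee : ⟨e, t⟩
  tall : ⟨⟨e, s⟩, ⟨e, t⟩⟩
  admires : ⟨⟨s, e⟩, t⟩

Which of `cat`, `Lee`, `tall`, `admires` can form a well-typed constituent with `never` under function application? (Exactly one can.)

admires

cat : ⟨t, ⟨e, e⟩⟩ — neither side's domain matches the other.
Lee : ⟨e, t⟩ — neither side's domain matches the other.
tall : ⟨⟨e, s⟩, ⟨e, t⟩⟩ — neither side's domain matches the other.
admires — combines: admires : ⟨⟨s, e⟩, t⟩ takes never : ⟨s, e⟩ as argument, giving t.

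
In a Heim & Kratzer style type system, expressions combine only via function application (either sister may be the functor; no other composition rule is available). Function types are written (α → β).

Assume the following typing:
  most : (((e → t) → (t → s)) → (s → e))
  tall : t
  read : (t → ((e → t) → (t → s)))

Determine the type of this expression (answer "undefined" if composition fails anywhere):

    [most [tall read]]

[tall read]: (t → ((e → t) → (t → s))) applied to t yields ((e → t) → (t → s)).
[most [tall read]]: (((e → t) → (t → s)) → (s → e)) applied to ((e → t) → (t → s)) yields (s → e).

(s → e)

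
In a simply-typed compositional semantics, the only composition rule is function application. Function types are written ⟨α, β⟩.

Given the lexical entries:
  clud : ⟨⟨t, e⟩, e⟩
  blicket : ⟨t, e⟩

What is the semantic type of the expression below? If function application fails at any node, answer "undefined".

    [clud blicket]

[clud blicket]: clud is ⟨⟨t, e⟩, e⟩, blicket is ⟨t, e⟩; result e.

e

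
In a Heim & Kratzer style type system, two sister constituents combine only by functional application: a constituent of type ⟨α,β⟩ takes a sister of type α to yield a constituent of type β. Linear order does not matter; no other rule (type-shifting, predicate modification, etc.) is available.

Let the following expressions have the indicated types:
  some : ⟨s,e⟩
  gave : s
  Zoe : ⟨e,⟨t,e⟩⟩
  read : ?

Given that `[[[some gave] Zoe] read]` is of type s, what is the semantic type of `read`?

For [[[some gave] Zoe] read] to have type s with [[some gave] Zoe] of type ⟨t,e⟩, read must be the function: read : ⟨⟨t,e⟩,s⟩.

⟨⟨t,e⟩,s⟩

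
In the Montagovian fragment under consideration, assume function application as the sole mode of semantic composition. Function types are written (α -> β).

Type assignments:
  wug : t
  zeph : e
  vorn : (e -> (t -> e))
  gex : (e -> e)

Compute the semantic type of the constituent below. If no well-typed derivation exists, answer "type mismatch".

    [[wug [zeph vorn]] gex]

e

[zeph vorn]: (e -> (t -> e)) applied to e yields (t -> e).
[wug [zeph vorn]]: (t -> e) applied to t yields e.
[[wug [zeph vorn]] gex]: (e -> e) applied to e yields e.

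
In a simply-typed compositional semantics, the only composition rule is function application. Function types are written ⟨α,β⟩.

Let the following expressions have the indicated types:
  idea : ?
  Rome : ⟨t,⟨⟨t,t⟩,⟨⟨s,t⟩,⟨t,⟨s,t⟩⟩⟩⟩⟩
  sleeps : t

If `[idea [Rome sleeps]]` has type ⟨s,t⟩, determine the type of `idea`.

⟨⟨⟨t,t⟩,⟨⟨s,t⟩,⟨t,⟨s,t⟩⟩⟩⟩,⟨s,t⟩⟩

[idea [Rome sleeps]] must have type ⟨s,t⟩. The sister [Rome sleeps] has type ⟨⟨t,t⟩,⟨⟨s,t⟩,⟨t,⟨s,t⟩⟩⟩⟩; that is not a function onto ⟨s,t⟩, so idea must be the functor, of type ⟨⟨⟨t,t⟩,⟨⟨s,t⟩,⟨t,⟨s,t⟩⟩⟩⟩,⟨s,t⟩⟩.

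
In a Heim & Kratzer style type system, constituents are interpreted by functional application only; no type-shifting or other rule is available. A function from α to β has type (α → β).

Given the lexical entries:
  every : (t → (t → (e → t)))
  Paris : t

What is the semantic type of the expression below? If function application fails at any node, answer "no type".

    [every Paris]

[every Paris]: (t → (t → (e → t))) applied to t yields (t → (e → t)).

(t → (e → t))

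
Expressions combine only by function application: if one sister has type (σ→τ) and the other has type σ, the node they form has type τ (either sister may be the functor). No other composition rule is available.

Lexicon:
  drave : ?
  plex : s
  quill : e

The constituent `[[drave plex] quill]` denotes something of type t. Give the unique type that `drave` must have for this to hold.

At [[drave plex] quill] (required: t): quill is e, which is not a function with range t; hence [drave plex] is the functor — type (e→t).
At [drave plex] (required: (e→t)): plex is s, which is not a function with range (e→t); hence drave is the functor — type (s→(e→t)).

(s→(e→t))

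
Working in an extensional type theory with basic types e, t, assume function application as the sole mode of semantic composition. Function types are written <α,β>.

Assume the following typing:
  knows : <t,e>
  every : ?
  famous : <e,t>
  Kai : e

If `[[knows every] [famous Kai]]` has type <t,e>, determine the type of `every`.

<<t,e>,<t,<t,e>>>

For [[knows every] [famous Kai]] to have type <t,e> with [famous Kai] of type t, [knows every] must be the function: [knows every] : <t,<t,e>>.
For [knows every] to have type <t,<t,e>> with knows of type <t,e>, every must be the function: every : <<t,e>,<t,<t,e>>>.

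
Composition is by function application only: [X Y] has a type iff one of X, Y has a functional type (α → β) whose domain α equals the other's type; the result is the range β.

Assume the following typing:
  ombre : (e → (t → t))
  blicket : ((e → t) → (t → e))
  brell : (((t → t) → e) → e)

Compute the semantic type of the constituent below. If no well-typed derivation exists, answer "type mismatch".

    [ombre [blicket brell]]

type mismatch

[blicket brell]: ((e → t) → (t → e)) and (((t → t) → e) → e) cannot combine by function application — type clash.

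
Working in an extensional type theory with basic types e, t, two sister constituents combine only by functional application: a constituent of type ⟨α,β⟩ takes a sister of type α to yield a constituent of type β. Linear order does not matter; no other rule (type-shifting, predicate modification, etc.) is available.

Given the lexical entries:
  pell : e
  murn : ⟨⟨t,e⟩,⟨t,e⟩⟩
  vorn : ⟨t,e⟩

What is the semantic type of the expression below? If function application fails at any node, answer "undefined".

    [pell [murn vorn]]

[murn vorn]: murn is ⟨⟨t,e⟩,⟨t,e⟩⟩, vorn is ⟨t,e⟩; result ⟨t,e⟩.
At [pell [murn vorn]]: neither e nor ⟨t,e⟩ can take the other as argument; the node is ill-typed.

undefined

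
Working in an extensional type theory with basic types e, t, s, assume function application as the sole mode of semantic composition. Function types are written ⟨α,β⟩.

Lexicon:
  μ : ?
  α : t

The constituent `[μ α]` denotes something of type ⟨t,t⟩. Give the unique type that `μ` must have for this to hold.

[μ α] must have type ⟨t,t⟩. The sister α has type t; that is not a function onto ⟨t,t⟩, so μ must be the functor, of type ⟨t,⟨t,t⟩⟩.

⟨t,⟨t,t⟩⟩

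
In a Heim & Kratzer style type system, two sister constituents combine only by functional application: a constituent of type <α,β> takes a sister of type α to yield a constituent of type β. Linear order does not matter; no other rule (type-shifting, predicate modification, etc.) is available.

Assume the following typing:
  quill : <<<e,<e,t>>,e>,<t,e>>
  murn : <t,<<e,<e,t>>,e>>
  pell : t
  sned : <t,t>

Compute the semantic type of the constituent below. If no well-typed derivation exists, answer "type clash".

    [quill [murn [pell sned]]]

<t,e>

[pell sned]: <t,t> applied to t yields t.
[murn [pell sned]]: <t,<<e,<e,t>>,e>> applied to t yields <<e,<e,t>>,e>.
[quill [murn [pell sned]]]: <<<e,<e,t>>,e>,<t,e>> applied to <<e,<e,t>>,e> yields <t,e>.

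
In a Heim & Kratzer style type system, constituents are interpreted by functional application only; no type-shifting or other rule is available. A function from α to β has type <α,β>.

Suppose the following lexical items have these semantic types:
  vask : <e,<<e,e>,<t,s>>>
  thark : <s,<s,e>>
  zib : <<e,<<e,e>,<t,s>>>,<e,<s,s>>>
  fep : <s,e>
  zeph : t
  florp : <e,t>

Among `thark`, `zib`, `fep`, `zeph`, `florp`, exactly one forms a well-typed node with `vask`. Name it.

zib

thark : <s,<s,e>> — vask needs e; thark needs s; neither fits.
zib — combines: zib : <<e,<<e,e>,<t,s>>>,<e,<s,s>>> takes vask : <e,<<e,e>,<t,s>>> as argument, giving <e,<s,s>>.
fep : <s,e> — vask needs e; fep needs s; neither fits.
zeph : t — vask needs e; zeph needs nothing (atomic); neither fits.
florp : <e,t> — vask needs e; florp needs e; neither fits.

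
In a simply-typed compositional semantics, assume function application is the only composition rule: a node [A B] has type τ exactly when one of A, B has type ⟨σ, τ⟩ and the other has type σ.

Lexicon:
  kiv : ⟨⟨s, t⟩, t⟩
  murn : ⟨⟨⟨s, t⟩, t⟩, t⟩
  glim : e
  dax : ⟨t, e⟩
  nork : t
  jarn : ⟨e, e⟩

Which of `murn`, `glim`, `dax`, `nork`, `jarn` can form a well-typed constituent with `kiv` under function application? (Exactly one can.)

murn — combines: murn : ⟨⟨⟨s, t⟩, t⟩, t⟩ takes kiv : ⟨⟨s, t⟩, t⟩ as argument, giving t.
glim : e — does not combine with kiv.
dax : ⟨t, e⟩ — does not combine with kiv.
nork : t — does not combine with kiv.
jarn : ⟨e, e⟩ — does not combine with kiv.

murn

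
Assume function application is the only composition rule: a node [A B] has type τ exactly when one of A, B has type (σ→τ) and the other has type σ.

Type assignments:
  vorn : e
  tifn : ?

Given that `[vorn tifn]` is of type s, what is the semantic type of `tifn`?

At [vorn tifn] (required: s): vorn is e, which is not a function with range s; hence tifn is the functor — type (e→s).

(e→s)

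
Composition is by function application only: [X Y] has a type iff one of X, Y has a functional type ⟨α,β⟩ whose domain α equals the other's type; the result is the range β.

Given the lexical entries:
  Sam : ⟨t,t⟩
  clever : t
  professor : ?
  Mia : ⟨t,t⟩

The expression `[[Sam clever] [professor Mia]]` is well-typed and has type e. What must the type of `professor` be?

⟨⟨t,t⟩,⟨t,e⟩⟩

At [[Sam clever] [professor Mia]] (required: e): [Sam clever] is t, which is not a function with range e; hence [professor Mia] is the functor — type ⟨t,e⟩.
At [professor Mia] (required: ⟨t,e⟩): Mia is ⟨t,t⟩, which is not a function with range ⟨t,e⟩; hence professor is the functor — type ⟨⟨t,t⟩,⟨t,e⟩⟩.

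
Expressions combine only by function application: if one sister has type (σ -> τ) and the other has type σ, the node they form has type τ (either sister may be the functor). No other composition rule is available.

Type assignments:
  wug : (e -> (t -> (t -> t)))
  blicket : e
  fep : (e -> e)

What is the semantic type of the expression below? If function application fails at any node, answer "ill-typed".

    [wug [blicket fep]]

(t -> (t -> t))

At [blicket fep], fep : (e -> e) takes blicket : e, giving e.
At [wug [blicket fep]], wug : (e -> (t -> (t -> t))) takes [blicket fep] : e, giving (t -> (t -> t)).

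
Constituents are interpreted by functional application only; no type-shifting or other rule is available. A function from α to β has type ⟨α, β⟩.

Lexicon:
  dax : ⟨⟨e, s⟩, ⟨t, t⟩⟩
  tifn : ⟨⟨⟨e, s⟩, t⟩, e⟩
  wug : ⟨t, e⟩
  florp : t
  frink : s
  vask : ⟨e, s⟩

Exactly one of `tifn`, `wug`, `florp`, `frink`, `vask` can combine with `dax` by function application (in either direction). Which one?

tifn : ⟨⟨⟨e, s⟩, t⟩, e⟩ — dax needs ⟨e, s⟩; tifn needs ⟨⟨e, s⟩, t⟩; neither fits.
wug : ⟨t, e⟩ — dax needs ⟨e, s⟩; wug needs t; neither fits.
florp : t — dax needs ⟨e, s⟩; florp needs nothing (atomic); neither fits.
frink : s — dax needs ⟨e, s⟩; frink needs nothing (atomic); neither fits.
vask — combines: dax : ⟨⟨e, s⟩, ⟨t, t⟩⟩ takes vask : ⟨e, s⟩ as argument, giving ⟨t, t⟩.

vask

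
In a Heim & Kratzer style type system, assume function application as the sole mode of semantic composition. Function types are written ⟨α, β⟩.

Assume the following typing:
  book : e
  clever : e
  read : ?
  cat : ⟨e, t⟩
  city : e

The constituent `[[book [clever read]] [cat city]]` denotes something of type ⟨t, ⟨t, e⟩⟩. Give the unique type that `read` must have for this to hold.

[[book [clever read]] [cat city]] must have type ⟨t, ⟨t, e⟩⟩. The sister [cat city] has type t; that is not a function onto ⟨t, ⟨t, e⟩⟩, so [book [clever read]] must be the functor, of type ⟨t, ⟨t, ⟨t, e⟩⟩⟩.
[book [clever read]] must have type ⟨t, ⟨t, ⟨t, e⟩⟩⟩. The sister book has type e; that is not a function onto ⟨t, ⟨t, ⟨t, e⟩⟩⟩, so [clever read] must be the functor, of type ⟨e, ⟨t, ⟨t, ⟨t, e⟩⟩⟩⟩.
[clever read] must have type ⟨e, ⟨t, ⟨t, ⟨t, e⟩⟩⟩⟩. The sister clever has type e; that is not a function onto ⟨e, ⟨t, ⟨t, ⟨t, e⟩⟩⟩⟩, so read must be the functor, of type ⟨e, ⟨e, ⟨t, ⟨t, ⟨t, e⟩⟩⟩⟩⟩.

⟨e, ⟨e, ⟨t, ⟨t, ⟨t, e⟩⟩⟩⟩⟩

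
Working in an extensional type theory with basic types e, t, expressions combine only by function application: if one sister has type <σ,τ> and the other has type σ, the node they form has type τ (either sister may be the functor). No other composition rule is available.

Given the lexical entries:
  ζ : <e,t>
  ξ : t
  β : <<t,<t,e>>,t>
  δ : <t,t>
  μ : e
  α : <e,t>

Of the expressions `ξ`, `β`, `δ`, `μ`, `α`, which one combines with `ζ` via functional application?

μ

ξ : t — ζ needs e; ξ needs nothing (atomic); neither fits.
β : <<t,<t,e>>,t> — ζ needs e; β needs <t,<t,e>>; neither fits.
δ : <t,t> — ζ needs e; δ needs t; neither fits.
μ — combines: ζ : <e,t> takes μ : e as argument, giving t.
α : <e,t> — ζ needs e; α needs e; neither fits.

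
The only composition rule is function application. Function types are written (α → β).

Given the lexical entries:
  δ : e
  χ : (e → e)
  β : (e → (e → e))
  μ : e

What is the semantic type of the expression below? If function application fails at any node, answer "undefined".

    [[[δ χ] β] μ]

[δ χ]: (e → e) applied to e yields e.
[[δ χ] β]: (e → (e → e)) applied to e yields (e → e).
[[[δ χ] β] μ]: (e → e) applied to e yields e.

e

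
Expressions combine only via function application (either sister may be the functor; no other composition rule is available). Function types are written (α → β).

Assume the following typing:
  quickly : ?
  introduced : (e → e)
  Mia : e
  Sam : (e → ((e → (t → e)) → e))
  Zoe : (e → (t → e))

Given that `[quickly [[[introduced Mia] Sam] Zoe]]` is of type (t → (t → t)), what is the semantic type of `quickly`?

(e → (t → (t → t)))

[quickly [[[introduced Mia] Sam] Zoe]] must have type (t → (t → t)). The sister [[[introduced Mia] Sam] Zoe] has type e; that is not a function onto (t → (t → t)), so quickly must be the functor, of type (e → (t → (t → t))).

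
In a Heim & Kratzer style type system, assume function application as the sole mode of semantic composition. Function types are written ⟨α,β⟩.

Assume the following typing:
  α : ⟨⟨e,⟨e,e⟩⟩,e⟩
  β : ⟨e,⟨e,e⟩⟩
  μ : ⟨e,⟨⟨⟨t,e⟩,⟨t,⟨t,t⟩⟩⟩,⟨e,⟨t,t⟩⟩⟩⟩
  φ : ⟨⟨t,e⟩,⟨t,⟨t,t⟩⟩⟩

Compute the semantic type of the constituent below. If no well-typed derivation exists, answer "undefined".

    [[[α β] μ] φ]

[α β]: α is ⟨⟨e,⟨e,e⟩⟩,e⟩, β is ⟨e,⟨e,e⟩⟩; result e.
[[α β] μ]: μ is ⟨e,⟨⟨⟨t,e⟩,⟨t,⟨t,t⟩⟩⟩,⟨e,⟨t,t⟩⟩⟩⟩, [α β] is e; result ⟨⟨⟨t,e⟩,⟨t,⟨t,t⟩⟩⟩,⟨e,⟨t,t⟩⟩⟩.
[[[α β] μ] φ]: [[α β] μ] is ⟨⟨⟨t,e⟩,⟨t,⟨t,t⟩⟩⟩,⟨e,⟨t,t⟩⟩⟩, φ is ⟨⟨t,e⟩,⟨t,⟨t,t⟩⟩⟩; result ⟨e,⟨t,t⟩⟩.

⟨e,⟨t,t⟩⟩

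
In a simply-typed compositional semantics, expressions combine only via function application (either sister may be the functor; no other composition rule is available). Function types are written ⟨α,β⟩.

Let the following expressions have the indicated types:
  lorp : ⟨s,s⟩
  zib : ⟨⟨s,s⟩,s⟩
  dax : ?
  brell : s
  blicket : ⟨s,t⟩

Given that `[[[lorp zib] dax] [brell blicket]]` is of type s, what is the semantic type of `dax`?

At [[[lorp zib] dax] [brell blicket]] (required: s): [brell blicket] is t, which is not a function with range s; hence [[lorp zib] dax] is the functor — type ⟨t,s⟩.
At [[lorp zib] dax] (required: ⟨t,s⟩): [lorp zib] is s, which is not a function with range ⟨t,s⟩; hence dax is the functor — type ⟨s,⟨t,s⟩⟩.

⟨s,⟨t,s⟩⟩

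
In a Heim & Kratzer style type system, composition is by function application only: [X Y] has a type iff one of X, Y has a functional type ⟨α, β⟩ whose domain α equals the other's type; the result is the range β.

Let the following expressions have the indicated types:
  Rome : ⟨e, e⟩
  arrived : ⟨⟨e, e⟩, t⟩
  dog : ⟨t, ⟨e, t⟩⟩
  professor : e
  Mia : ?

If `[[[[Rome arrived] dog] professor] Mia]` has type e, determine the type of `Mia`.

⟨t, e⟩

[[[[Rome arrived] dog] professor] Mia] must have type e. The sister [[[Rome arrived] dog] professor] has type t; that is not a function onto e, so Mia must be the functor, of type ⟨t, e⟩.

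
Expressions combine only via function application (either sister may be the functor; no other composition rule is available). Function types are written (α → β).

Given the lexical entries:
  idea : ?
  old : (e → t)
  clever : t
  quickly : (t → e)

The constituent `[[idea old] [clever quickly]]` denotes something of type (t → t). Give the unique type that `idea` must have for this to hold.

((e → t) → (e → (t → t)))

At [[idea old] [clever quickly]] (required: (t → t)): [clever quickly] is e, which is not a function with range (t → t); hence [idea old] is the functor — type (e → (t → t)).
At [idea old] (required: (e → (t → t))): old is (e → t), which is not a function with range (e → (t → t)); hence idea is the functor — type ((e → t) → (e → (t → t))).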